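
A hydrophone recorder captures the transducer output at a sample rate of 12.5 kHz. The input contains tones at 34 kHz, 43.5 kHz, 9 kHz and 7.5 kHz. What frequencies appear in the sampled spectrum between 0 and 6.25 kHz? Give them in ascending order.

fs/2 = 6.25 kHz.
34 kHz mod fs = 9 kHz.
9 kHz > fs/2 = 6.25 kHz, folds to fs − 9 kHz = 3.5 kHz.
43.5 kHz mod fs = 6 kHz.
6 kHz ≤ fs/2 = 6.25 kHz, appears at 6 kHz.
9 kHz > fs/2 = 6.25 kHz, folds to fs − 9 kHz = 3.5 kHz.
7.5 kHz > fs/2 = 6.25 kHz, folds to fs − 7.5 kHz = 5 kHz.
Distinct values: {3.5 kHz, 5 kHz, 6 kHz}.

3.5 kHz, 5 kHz, 6 kHz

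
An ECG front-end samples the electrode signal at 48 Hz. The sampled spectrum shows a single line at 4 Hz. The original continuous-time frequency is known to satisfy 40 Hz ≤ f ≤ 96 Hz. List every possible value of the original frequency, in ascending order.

44 Hz, 52 Hz, 92 Hz

Frequencies that alias to 4 Hz are k·fs ± 4 Hz for integer k ≥ 0.
k=0: 4 Hz.
k=1: 44 Hz, 52 Hz.
k=2: 92 Hz, 100 Hz.
k=3: 140 Hz, 148 Hz.
Within [40 Hz, 96 Hz]: 44 Hz, 52 Hz, 92 Hz.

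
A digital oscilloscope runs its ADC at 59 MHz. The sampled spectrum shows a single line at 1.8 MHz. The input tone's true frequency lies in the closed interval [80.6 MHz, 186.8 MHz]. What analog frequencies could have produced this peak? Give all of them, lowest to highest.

Frequencies that alias to 1.8 MHz are k·fs ± 1.8 MHz for integer k ≥ 0.
k=0: 1.8 MHz.
k=1: 57.2 MHz, 60.8 MHz.
k=2: 116.2 MHz, 119.8 MHz.
k=3: 175.2 MHz, 178.8 MHz.
k=4: 234.2 MHz, 237.8 MHz.
Within [80.6 MHz, 186.8 MHz]: 116.2 MHz, 119.8 MHz, 175.2 MHz, 178.8 MHz.

116.2 MHz, 119.8 MHz, 175.2 MHz, 178.8 MHz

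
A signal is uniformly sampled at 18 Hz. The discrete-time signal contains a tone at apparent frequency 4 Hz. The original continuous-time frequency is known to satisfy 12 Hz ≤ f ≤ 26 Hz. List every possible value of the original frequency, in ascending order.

14 Hz, 22 Hz

Frequencies that alias to 4 Hz are k·fs ± 4 Hz for integer k ≥ 0.
k=0: 4 Hz.
k=1: 14 Hz, 22 Hz.
k=2: 32 Hz, 40 Hz.
Within [12 Hz, 26 Hz]: 14 Hz, 22 Hz.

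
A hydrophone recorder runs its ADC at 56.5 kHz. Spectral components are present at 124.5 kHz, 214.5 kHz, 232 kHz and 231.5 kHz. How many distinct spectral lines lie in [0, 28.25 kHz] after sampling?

fs/2 = 28.25 kHz.
124.5 kHz mod fs = 11.5 kHz.
11.5 kHz ≤ fs/2 = 28.25 kHz, appears at 11.5 kHz.
214.5 kHz mod fs = 45 kHz.
45 kHz > fs/2 = 28.25 kHz, folds to fs − 45 kHz = 11.5 kHz.
232 kHz mod fs = 6 kHz.
6 kHz ≤ fs/2 = 28.25 kHz, appears at 6 kHz.
231.5 kHz mod fs = 5.5 kHz.
5.5 kHz ≤ fs/2 = 28.25 kHz, appears at 5.5 kHz.
Distinct values: {5.5 kHz, 6 kHz, 11.5 kHz} → 3.

3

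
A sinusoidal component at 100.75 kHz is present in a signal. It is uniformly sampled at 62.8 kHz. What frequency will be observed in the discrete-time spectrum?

24.85 kHz

100.75 kHz mod fs = 37.95 kHz.
37.95 kHz > fs/2 = 31.4 kHz, folds to fs − 37.95 kHz = 24.85 kHz.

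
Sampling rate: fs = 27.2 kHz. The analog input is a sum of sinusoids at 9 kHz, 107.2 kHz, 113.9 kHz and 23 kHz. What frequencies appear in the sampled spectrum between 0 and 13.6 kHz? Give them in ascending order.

1.6 kHz, 4.2 kHz, 5.1 kHz, 9 kHz

fs/2 = 13.6 kHz.
9 kHz ≤ fs/2 = 13.6 kHz, passes unchanged.
107.2 kHz mod fs = 25.6 kHz.
25.6 kHz > fs/2 = 13.6 kHz, folds to fs − 25.6 kHz = 1.6 kHz.
113.9 kHz mod fs = 5.1 kHz.
5.1 kHz ≤ fs/2 = 13.6 kHz, appears at 5.1 kHz.
23 kHz > fs/2 = 13.6 kHz, folds to fs − 23 kHz = 4.2 kHz.
Distinct values: {1.6 kHz, 4.2 kHz, 5.1 kHz, 9 kHz}.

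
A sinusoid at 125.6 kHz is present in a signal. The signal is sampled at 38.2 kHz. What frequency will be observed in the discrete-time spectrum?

125.6 kHz mod fs = 11 kHz.
11 kHz ≤ fs/2 = 19.1 kHz, appears at 11 kHz.

11 kHz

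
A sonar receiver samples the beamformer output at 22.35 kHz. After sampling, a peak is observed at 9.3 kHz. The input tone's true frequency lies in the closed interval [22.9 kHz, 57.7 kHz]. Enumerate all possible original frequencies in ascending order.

31.65 kHz, 35.4 kHz, 54 kHz

Frequencies that alias to 9.3 kHz are k·fs ± 9.3 kHz for integer k ≥ 0.
k=0: 9.3 kHz.
k=1: 13.05 kHz, 31.65 kHz.
k=2: 35.4 kHz, 54 kHz.
k=3: 57.75 kHz, 76.35 kHz.
Within [22.9 kHz, 57.7 kHz]: 31.65 kHz, 35.4 kHz, 54 kHz.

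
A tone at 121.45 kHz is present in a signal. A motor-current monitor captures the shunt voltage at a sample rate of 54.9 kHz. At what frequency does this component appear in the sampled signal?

121.45 kHz mod fs = 11.65 kHz.
11.65 kHz ≤ fs/2 = 27.45 kHz, appears at 11.65 kHz.

11.65 kHz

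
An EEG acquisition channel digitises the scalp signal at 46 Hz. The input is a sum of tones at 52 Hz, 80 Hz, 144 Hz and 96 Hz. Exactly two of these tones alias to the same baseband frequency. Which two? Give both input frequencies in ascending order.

fs/2 = 23 Hz.
52 Hz mod fs = 6 Hz.
6 Hz ≤ fs/2 = 23 Hz, appears at 6 Hz.
80 Hz mod fs = 34 Hz.
34 Hz > fs/2 = 23 Hz, folds to fs − 34 Hz = 12 Hz.
144 Hz mod fs = 6 Hz.
6 Hz ≤ fs/2 = 23 Hz, appears at 6 Hz.
96 Hz mod fs = 4 Hz.
4 Hz ≤ fs/2 = 23 Hz, appears at 4 Hz.
52 Hz and 144 Hz both map to 6 Hz.

52 Hz, 144 Hz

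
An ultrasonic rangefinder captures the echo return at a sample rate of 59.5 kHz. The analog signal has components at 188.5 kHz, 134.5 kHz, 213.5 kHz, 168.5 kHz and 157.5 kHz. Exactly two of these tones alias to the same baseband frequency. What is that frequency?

fs/2 = 29.75 kHz.
188.5 kHz mod fs = 10 kHz.
10 kHz ≤ fs/2 = 29.75 kHz, appears at 10 kHz.
134.5 kHz mod fs = 15.5 kHz.
15.5 kHz ≤ fs/2 = 29.75 kHz, appears at 15.5 kHz.
213.5 kHz mod fs = 35 kHz.
35 kHz > fs/2 = 29.75 kHz, folds to fs − 35 kHz = 24.5 kHz.
168.5 kHz mod fs = 49.5 kHz.
49.5 kHz > fs/2 = 29.75 kHz, folds to fs − 49.5 kHz = 10 kHz.
157.5 kHz mod fs = 38.5 kHz.
38.5 kHz > fs/2 = 29.75 kHz, folds to fs − 38.5 kHz = 21 kHz.
168.5 kHz and 188.5 kHz both map to 10 kHz.

10 kHz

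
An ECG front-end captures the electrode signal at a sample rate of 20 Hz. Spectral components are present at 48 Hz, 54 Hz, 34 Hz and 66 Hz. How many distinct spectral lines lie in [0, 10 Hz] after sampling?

fs/2 = 10 Hz.
48 Hz mod fs = 8 Hz.
8 Hz ≤ fs/2 = 10 Hz, appears at 8 Hz.
54 Hz mod fs = 14 Hz.
14 Hz > fs/2 = 10 Hz, folds to fs − 14 Hz = 6 Hz.
34 Hz mod fs = 14 Hz.
14 Hz > fs/2 = 10 Hz, folds to fs − 14 Hz = 6 Hz.
66 Hz mod fs = 6 Hz.
6 Hz ≤ fs/2 = 10 Hz, appears at 6 Hz.
Distinct values: {6 Hz, 8 Hz} → 2.

2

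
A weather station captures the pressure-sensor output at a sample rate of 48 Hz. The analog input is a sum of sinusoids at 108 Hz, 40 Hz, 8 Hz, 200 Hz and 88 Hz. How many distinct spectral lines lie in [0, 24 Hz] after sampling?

2

fs/2 = 24 Hz.
108 Hz mod fs = 12 Hz.
12 Hz ≤ fs/2 = 24 Hz, appears at 12 Hz.
40 Hz > fs/2 = 24 Hz, folds to fs − 40 Hz = 8 Hz.
8 Hz ≤ fs/2 = 24 Hz, passes unchanged.
200 Hz mod fs = 8 Hz.
8 Hz ≤ fs/2 = 24 Hz, appears at 8 Hz.
88 Hz mod fs = 40 Hz.
40 Hz > fs/2 = 24 Hz, folds to fs − 40 Hz = 8 Hz.
Distinct values: {8 Hz, 12 Hz} → 2.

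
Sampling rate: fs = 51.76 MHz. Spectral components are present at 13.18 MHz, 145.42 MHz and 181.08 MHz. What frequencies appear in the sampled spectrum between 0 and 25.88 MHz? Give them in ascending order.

fs/2 = 25.88 MHz.
13.18 MHz ≤ fs/2 = 25.88 MHz, passes unchanged.
145.42 MHz mod fs = 41.9 MHz.
41.9 MHz > fs/2 = 25.88 MHz, folds to fs − 41.9 MHz = 9.86 MHz.
181.08 MHz mod fs = 25.8 MHz.
25.8 MHz ≤ fs/2 = 25.88 MHz, appears at 25.8 MHz.
Distinct values: {9.86 MHz, 13.18 MHz, 25.8 MHz}.

9.86 MHz, 13.18 MHz, 25.8 MHz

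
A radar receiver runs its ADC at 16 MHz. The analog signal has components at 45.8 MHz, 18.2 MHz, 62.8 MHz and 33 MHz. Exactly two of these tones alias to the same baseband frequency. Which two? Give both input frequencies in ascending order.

fs/2 = 8 MHz.
45.8 MHz mod fs = 13.8 MHz.
13.8 MHz > fs/2 = 8 MHz, folds to fs − 13.8 MHz = 2.2 MHz.
18.2 MHz mod fs = 2.2 MHz.
2.2 MHz ≤ fs/2 = 8 MHz, appears at 2.2 MHz.
62.8 MHz mod fs = 14.8 MHz.
14.8 MHz > fs/2 = 8 MHz, folds to fs − 14.8 MHz = 1.2 MHz.
33 MHz mod fs = 1 MHz.
1 MHz ≤ fs/2 = 8 MHz, appears at 1 MHz.
18.2 MHz and 45.8 MHz both map to 2.2 MHz.

18.2 MHz, 45.8 MHz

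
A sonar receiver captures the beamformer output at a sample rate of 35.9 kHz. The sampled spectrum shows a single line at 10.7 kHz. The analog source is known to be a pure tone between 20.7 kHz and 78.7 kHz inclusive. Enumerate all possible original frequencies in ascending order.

Frequencies that alias to 10.7 kHz are k·fs ± 10.7 kHz for integer k ≥ 0.
k=0: 10.7 kHz.
k=1: 25.2 kHz, 46.6 kHz.
k=2: 61.1 kHz, 82.5 kHz.
k=3: 97 kHz, 118.4 kHz.
Within [20.7 kHz, 78.7 kHz]: 25.2 kHz, 46.6 kHz, 61.1 kHz.

25.2 kHz, 46.6 kHz, 61.1 kHz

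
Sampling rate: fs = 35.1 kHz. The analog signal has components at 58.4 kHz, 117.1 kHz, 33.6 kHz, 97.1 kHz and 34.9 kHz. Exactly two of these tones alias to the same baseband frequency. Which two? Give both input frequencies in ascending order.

fs/2 = 17.55 kHz.
58.4 kHz mod fs = 23.3 kHz.
23.3 kHz > fs/2 = 17.55 kHz, folds to fs − 23.3 kHz = 11.8 kHz.
117.1 kHz mod fs = 11.8 kHz.
11.8 kHz ≤ fs/2 = 17.55 kHz, appears at 11.8 kHz.
33.6 kHz > fs/2 = 17.55 kHz, folds to fs − 33.6 kHz = 1.5 kHz.
97.1 kHz mod fs = 26.9 kHz.
26.9 kHz > fs/2 = 17.55 kHz, folds to fs − 26.9 kHz = 8.2 kHz.
34.9 kHz > fs/2 = 17.55 kHz, folds to fs − 34.9 kHz = 0.2 kHz.
58.4 kHz and 117.1 kHz both map to 11.8 kHz.

58.4 kHz, 117.1 kHz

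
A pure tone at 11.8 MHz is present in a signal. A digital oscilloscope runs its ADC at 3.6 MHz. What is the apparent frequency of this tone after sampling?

11.8 MHz mod fs = 1 MHz.
1 MHz ≤ fs/2 = 1.8 MHz, appears at 1 MHz.

1 MHz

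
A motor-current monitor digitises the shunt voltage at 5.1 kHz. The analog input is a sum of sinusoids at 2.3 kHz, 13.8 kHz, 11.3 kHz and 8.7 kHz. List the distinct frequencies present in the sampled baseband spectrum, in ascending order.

1.1 kHz, 1.5 kHz, 2.3 kHz

fs/2 = 2.55 kHz.
2.3 kHz ≤ fs/2 = 2.55 kHz, passes unchanged.
13.8 kHz mod fs = 3.6 kHz.
3.6 kHz > fs/2 = 2.55 kHz, folds to fs − 3.6 kHz = 1.5 kHz.
11.3 kHz mod fs = 1.1 kHz.
1.1 kHz ≤ fs/2 = 2.55 kHz, appears at 1.1 kHz.
8.7 kHz mod fs = 3.6 kHz.
3.6 kHz > fs/2 = 2.55 kHz, folds to fs − 3.6 kHz = 1.5 kHz.
Distinct values: {1.1 kHz, 1.5 kHz, 2.3 kHz}.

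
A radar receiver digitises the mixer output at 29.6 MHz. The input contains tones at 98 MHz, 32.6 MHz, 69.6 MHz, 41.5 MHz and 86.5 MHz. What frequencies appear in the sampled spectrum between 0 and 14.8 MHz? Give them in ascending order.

2.3 MHz, 3 MHz, 9.2 MHz, 10.4 MHz, 11.9 MHz

fs/2 = 14.8 MHz.
98 MHz mod fs = 9.2 MHz.
9.2 MHz ≤ fs/2 = 14.8 MHz, appears at 9.2 MHz.
32.6 MHz mod fs = 3 MHz.
3 MHz ≤ fs/2 = 14.8 MHz, appears at 3 MHz.
69.6 MHz mod fs = 10.4 MHz.
10.4 MHz ≤ fs/2 = 14.8 MHz, appears at 10.4 MHz.
41.5 MHz mod fs = 11.9 MHz.
11.9 MHz ≤ fs/2 = 14.8 MHz, appears at 11.9 MHz.
86.5 MHz mod fs = 27.3 MHz.
27.3 MHz > fs/2 = 14.8 MHz, folds to fs − 27.3 MHz = 2.3 MHz.
Distinct values: {2.3 MHz, 3 MHz, 9.2 MHz, 10.4 MHz, 11.9 MHz}.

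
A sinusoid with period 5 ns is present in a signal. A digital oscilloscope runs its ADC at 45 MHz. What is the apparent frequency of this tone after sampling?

T = 5 ns → f = 1/T = 200 MHz.
200 MHz mod fs = 20 MHz.
20 MHz ≤ fs/2 = 22.5 MHz, appears at 20 MHz.

20 MHz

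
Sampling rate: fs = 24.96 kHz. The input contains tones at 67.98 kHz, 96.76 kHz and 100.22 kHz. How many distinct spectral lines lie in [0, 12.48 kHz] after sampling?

fs/2 = 12.48 kHz.
67.98 kHz mod fs = 18.06 kHz.
18.06 kHz > fs/2 = 12.48 kHz, folds to fs − 18.06 kHz = 6.9 kHz.
96.76 kHz mod fs = 21.88 kHz.
21.88 kHz > fs/2 = 12.48 kHz, folds to fs − 21.88 kHz = 3.08 kHz.
100.22 kHz mod fs = 0.38 kHz.
0.38 kHz ≤ fs/2 = 12.48 kHz, appears at 0.38 kHz.
Distinct values: {0.38 kHz, 3.08 kHz, 6.9 kHz} → 3.

3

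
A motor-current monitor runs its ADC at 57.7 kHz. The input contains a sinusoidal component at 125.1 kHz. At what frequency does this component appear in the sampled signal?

125.1 kHz mod fs = 9.7 kHz.
9.7 kHz ≤ fs/2 = 28.85 kHz, appears at 9.7 kHz.

9.7 kHz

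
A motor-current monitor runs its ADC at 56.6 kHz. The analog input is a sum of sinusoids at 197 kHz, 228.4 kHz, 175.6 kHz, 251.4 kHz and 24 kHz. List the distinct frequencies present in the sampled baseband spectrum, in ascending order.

fs/2 = 28.3 kHz.
197 kHz mod fs = 27.2 kHz.
27.2 kHz ≤ fs/2 = 28.3 kHz, appears at 27.2 kHz.
228.4 kHz mod fs = 2 kHz.
2 kHz ≤ fs/2 = 28.3 kHz, appears at 2 kHz.
175.6 kHz mod fs = 5.8 kHz.
5.8 kHz ≤ fs/2 = 28.3 kHz, appears at 5.8 kHz.
251.4 kHz mod fs = 25 kHz.
25 kHz ≤ fs/2 = 28.3 kHz, appears at 25 kHz.
24 kHz ≤ fs/2 = 28.3 kHz, passes unchanged.
Distinct values: {2 kHz, 5.8 kHz, 24 kHz, 25 kHz, 27.2 kHz}.

2 kHz, 5.8 kHz, 24 kHz, 25 kHz, 27.2 kHz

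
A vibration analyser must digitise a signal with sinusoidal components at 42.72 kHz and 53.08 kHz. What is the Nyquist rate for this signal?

Highest-frequency component: 53.08 kHz.
Nyquist rate = 2 × 53.08 kHz = 106.16 kHz.

106.16 kHz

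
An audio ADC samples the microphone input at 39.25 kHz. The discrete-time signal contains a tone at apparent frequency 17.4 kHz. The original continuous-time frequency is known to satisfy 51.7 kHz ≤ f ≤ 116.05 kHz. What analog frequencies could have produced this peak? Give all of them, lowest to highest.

Frequencies that alias to 17.4 kHz are k·fs ± 17.4 kHz for integer k ≥ 0.
k=0: 17.4 kHz.
k=1: 21.85 kHz, 56.65 kHz.
k=2: 61.1 kHz, 95.9 kHz.
k=3: 100.35 kHz, 135.15 kHz.
k=4: 139.6 kHz, 174.4 kHz.
Within [51.7 kHz, 116.05 kHz]: 56.65 kHz, 61.1 kHz, 95.9 kHz, 100.35 kHz.

56.65 kHz, 61.1 kHz, 95.9 kHz, 100.35 kHz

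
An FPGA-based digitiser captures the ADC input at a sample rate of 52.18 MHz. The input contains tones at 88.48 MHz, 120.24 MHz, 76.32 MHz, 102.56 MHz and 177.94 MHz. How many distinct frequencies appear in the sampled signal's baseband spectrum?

4

fs/2 = 26.09 MHz.
88.48 MHz mod fs = 36.3 MHz.
36.3 MHz > fs/2 = 26.09 MHz, folds to fs − 36.3 MHz = 15.88 MHz.
120.24 MHz mod fs = 15.88 MHz.
15.88 MHz ≤ fs/2 = 26.09 MHz, appears at 15.88 MHz.
76.32 MHz mod fs = 24.14 MHz.
24.14 MHz ≤ fs/2 = 26.09 MHz, appears at 24.14 MHz.
102.56 MHz mod fs = 50.38 MHz.
50.38 MHz > fs/2 = 26.09 MHz, folds to fs − 50.38 MHz = 1.8 MHz.
177.94 MHz mod fs = 21.4 MHz.
21.4 MHz ≤ fs/2 = 26.09 MHz, appears at 21.4 MHz.
Distinct values: {1.8 MHz, 15.88 MHz, 21.4 MHz, 24.14 MHz} → 4.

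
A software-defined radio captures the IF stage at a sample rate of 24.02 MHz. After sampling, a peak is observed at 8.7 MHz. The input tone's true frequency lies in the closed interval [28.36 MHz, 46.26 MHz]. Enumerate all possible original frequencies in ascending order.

32.72 MHz, 39.34 MHz

Frequencies that alias to 8.7 MHz are k·fs ± 8.7 MHz for integer k ≥ 0.
k=0: 8.7 MHz.
k=1: 15.32 MHz, 32.72 MHz.
k=2: 39.34 MHz, 56.74 MHz.
k=3: 63.36 MHz, 80.76 MHz.
Within [28.36 MHz, 46.26 MHz]: 32.72 MHz, 39.34 MHz.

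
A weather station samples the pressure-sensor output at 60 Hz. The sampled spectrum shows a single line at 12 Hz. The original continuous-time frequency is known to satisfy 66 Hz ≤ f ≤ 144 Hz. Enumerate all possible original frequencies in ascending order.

Frequencies that alias to 12 Hz are k·fs ± 12 Hz for integer k ≥ 0.
k=0: 12 Hz.
k=1: 48 Hz, 72 Hz.
k=2: 108 Hz, 132 Hz.
k=3: 168 Hz, 192 Hz.
Within [66 Hz, 144 Hz]: 72 Hz, 108 Hz, 132 Hz.

72 Hz, 108 Hz, 132 Hz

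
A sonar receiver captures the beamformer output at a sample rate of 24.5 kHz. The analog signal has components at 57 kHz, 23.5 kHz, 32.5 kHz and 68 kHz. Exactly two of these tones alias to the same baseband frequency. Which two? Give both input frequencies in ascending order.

32.5 kHz, 57 kHz

fs/2 = 12.25 kHz.
57 kHz mod fs = 8 kHz.
8 kHz ≤ fs/2 = 12.25 kHz, appears at 8 kHz.
23.5 kHz > fs/2 = 12.25 kHz, folds to fs − 23.5 kHz = 1 kHz.
32.5 kHz mod fs = 8 kHz.
8 kHz ≤ fs/2 = 12.25 kHz, appears at 8 kHz.
68 kHz mod fs = 19 kHz.
19 kHz > fs/2 = 12.25 kHz, folds to fs − 19 kHz = 5.5 kHz.
32.5 kHz and 57 kHz both map to 8 kHz.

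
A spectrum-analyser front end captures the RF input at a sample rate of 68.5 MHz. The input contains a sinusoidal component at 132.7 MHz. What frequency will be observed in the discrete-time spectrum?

132.7 MHz mod fs = 64.2 MHz.
64.2 MHz > fs/2 = 34.25 MHz, folds to fs − 64.2 MHz = 4.3 MHz.

4.3 MHz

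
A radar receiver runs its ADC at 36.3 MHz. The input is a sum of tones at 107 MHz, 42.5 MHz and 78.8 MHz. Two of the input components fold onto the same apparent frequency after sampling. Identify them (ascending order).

42.5 MHz, 78.8 MHz

fs/2 = 18.15 MHz.
107 MHz mod fs = 34.4 MHz.
34.4 MHz > fs/2 = 18.15 MHz, folds to fs − 34.4 MHz = 1.9 MHz.
42.5 MHz mod fs = 6.2 MHz.
6.2 MHz ≤ fs/2 = 18.15 MHz, appears at 6.2 MHz.
78.8 MHz mod fs = 6.2 MHz.
6.2 MHz ≤ fs/2 = 18.15 MHz, appears at 6.2 MHz.
42.5 MHz and 78.8 MHz both map to 6.2 MHz.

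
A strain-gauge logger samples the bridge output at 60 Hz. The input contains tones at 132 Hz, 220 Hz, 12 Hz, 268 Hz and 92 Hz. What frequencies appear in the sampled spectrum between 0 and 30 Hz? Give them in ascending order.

fs/2 = 30 Hz.
132 Hz mod fs = 12 Hz.
12 Hz ≤ fs/2 = 30 Hz, appears at 12 Hz.
220 Hz mod fs = 40 Hz.
40 Hz > fs/2 = 30 Hz, folds to fs − 40 Hz = 20 Hz.
12 Hz ≤ fs/2 = 30 Hz, passes unchanged.
268 Hz mod fs = 28 Hz.
28 Hz ≤ fs/2 = 30 Hz, appears at 28 Hz.
92 Hz mod fs = 32 Hz.
32 Hz > fs/2 = 30 Hz, folds to fs − 32 Hz = 28 Hz.
Distinct values: {12 Hz, 20 Hz, 28 Hz}.

12 Hz, 20 Hz, 28 Hz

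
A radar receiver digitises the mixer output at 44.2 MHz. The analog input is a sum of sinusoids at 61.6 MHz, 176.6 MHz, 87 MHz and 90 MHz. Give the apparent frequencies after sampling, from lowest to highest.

0.2 MHz, 1.4 MHz, 1.6 MHz, 17.4 MHz

fs/2 = 22.1 MHz.
61.6 MHz mod fs = 17.4 MHz.
17.4 MHz ≤ fs/2 = 22.1 MHz, appears at 17.4 MHz.
176.6 MHz mod fs = 44 MHz.
44 MHz > fs/2 = 22.1 MHz, folds to fs − 44 MHz = 0.2 MHz.
87 MHz mod fs = 42.8 MHz.
42.8 MHz > fs/2 = 22.1 MHz, folds to fs − 42.8 MHz = 1.4 MHz.
90 MHz mod fs = 1.6 MHz.
1.6 MHz ≤ fs/2 = 22.1 MHz, appears at 1.6 MHz.
Distinct values: {0.2 MHz, 1.4 MHz, 1.6 MHz, 17.4 MHz}.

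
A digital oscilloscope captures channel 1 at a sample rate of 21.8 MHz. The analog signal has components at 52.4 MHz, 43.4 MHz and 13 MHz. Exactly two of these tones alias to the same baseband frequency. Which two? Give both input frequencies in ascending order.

fs/2 = 10.9 MHz.
52.4 MHz mod fs = 8.8 MHz.
8.8 MHz ≤ fs/2 = 10.9 MHz, appears at 8.8 MHz.
43.4 MHz mod fs = 21.6 MHz.
21.6 MHz > fs/2 = 10.9 MHz, folds to fs − 21.6 MHz = 0.2 MHz.
13 MHz > fs/2 = 10.9 MHz, folds to fs − 13 MHz = 8.8 MHz.
13 MHz and 52.4 MHz both map to 8.8 MHz.

13 MHz, 52.4 MHz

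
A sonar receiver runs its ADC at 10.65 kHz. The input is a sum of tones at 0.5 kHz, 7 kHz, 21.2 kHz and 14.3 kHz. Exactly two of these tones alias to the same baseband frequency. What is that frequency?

fs/2 = 5.325 kHz.
0.5 kHz ≤ fs/2 = 5.325 kHz, passes unchanged.
7 kHz > fs/2 = 5.325 kHz, folds to fs − 7 kHz = 3.65 kHz.
21.2 kHz mod fs = 10.55 kHz.
10.55 kHz > fs/2 = 5.325 kHz, folds to fs − 10.55 kHz = 0.1 kHz.
14.3 kHz mod fs = 3.65 kHz.
3.65 kHz ≤ fs/2 = 5.325 kHz, appears at 3.65 kHz.
7 kHz and 14.3 kHz both map to 3.65 kHz.

3.65 kHz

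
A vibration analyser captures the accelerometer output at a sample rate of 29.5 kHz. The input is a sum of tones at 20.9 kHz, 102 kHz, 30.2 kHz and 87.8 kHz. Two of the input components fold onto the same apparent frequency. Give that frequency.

fs/2 = 14.75 kHz.
20.9 kHz > fs/2 = 14.75 kHz, folds to fs − 20.9 kHz = 8.6 kHz.
102 kHz mod fs = 13.5 kHz.
13.5 kHz ≤ fs/2 = 14.75 kHz, appears at 13.5 kHz.
30.2 kHz mod fs = 0.7 kHz.
0.7 kHz ≤ fs/2 = 14.75 kHz, appears at 0.7 kHz.
87.8 kHz mod fs = 28.8 kHz.
28.8 kHz > fs/2 = 14.75 kHz, folds to fs − 28.8 kHz = 0.7 kHz.
30.2 kHz and 87.8 kHz both map to 0.7 kHz.

0.7 kHz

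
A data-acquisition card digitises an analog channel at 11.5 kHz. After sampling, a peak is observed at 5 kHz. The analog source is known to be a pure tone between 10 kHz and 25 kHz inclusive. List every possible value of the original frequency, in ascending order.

Frequencies that alias to 5 kHz are k·fs ± 5 kHz for integer k ≥ 0.
k=0: 5 kHz.
k=1: 6.5 kHz, 16.5 kHz.
k=2: 18 kHz, 28 kHz.
k=3: 29.5 kHz, 39.5 kHz.
Within [10 kHz, 25 kHz]: 16.5 kHz, 18 kHz.

16.5 kHz, 18 kHz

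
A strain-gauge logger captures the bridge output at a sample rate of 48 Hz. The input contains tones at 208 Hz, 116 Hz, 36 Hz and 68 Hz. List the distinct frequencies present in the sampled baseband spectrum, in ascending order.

fs/2 = 24 Hz.
208 Hz mod fs = 16 Hz.
16 Hz ≤ fs/2 = 24 Hz, appears at 16 Hz.
116 Hz mod fs = 20 Hz.
20 Hz ≤ fs/2 = 24 Hz, appears at 20 Hz.
36 Hz > fs/2 = 24 Hz, folds to fs − 36 Hz = 12 Hz.
68 Hz mod fs = 20 Hz.
20 Hz ≤ fs/2 = 24 Hz, appears at 20 Hz.
Distinct values: {12 Hz, 16 Hz, 20 Hz}.

12 Hz, 16 Hz, 20 Hz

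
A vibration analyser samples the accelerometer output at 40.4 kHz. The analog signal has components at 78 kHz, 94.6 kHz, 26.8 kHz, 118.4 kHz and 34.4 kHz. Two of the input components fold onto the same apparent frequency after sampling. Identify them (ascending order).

78 kHz, 118.4 kHz

fs/2 = 20.2 kHz.
78 kHz mod fs = 37.6 kHz.
37.6 kHz > fs/2 = 20.2 kHz, folds to fs − 37.6 kHz = 2.8 kHz.
94.6 kHz mod fs = 13.8 kHz.
13.8 kHz ≤ fs/2 = 20.2 kHz, appears at 13.8 kHz.
26.8 kHz > fs/2 = 20.2 kHz, folds to fs − 26.8 kHz = 13.6 kHz.
118.4 kHz mod fs = 37.6 kHz.
37.6 kHz > fs/2 = 20.2 kHz, folds to fs − 37.6 kHz = 2.8 kHz.
34.4 kHz > fs/2 = 20.2 kHz, folds to fs − 34.4 kHz = 6 kHz.
78 kHz and 118.4 kHz both map to 2.8 kHz.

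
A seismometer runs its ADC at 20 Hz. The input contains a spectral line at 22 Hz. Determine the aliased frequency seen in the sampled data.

22 Hz mod fs = 2 Hz.
2 Hz ≤ fs/2 = 10 Hz, appears at 2 Hz.

2 Hz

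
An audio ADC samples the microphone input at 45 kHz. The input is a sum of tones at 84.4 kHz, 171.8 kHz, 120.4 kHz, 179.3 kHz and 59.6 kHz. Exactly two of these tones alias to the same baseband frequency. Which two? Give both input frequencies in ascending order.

59.6 kHz, 120.4 kHz

fs/2 = 22.5 kHz.
84.4 kHz mod fs = 39.4 kHz.
39.4 kHz > fs/2 = 22.5 kHz, folds to fs − 39.4 kHz = 5.6 kHz.
171.8 kHz mod fs = 36.8 kHz.
36.8 kHz > fs/2 = 22.5 kHz, folds to fs − 36.8 kHz = 8.2 kHz.
120.4 kHz mod fs = 30.4 kHz.
30.4 kHz > fs/2 = 22.5 kHz, folds to fs − 30.4 kHz = 14.6 kHz.
179.3 kHz mod fs = 44.3 kHz.
44.3 kHz > fs/2 = 22.5 kHz, folds to fs − 44.3 kHz = 0.7 kHz.
59.6 kHz mod fs = 14.6 kHz.
14.6 kHz ≤ fs/2 = 22.5 kHz, appears at 14.6 kHz.
59.6 kHz and 120.4 kHz both map to 14.6 kHz.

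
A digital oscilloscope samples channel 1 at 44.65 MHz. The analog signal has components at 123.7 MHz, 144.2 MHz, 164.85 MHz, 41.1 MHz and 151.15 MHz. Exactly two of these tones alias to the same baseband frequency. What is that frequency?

10.25 MHz

fs/2 = 22.325 MHz.
123.7 MHz mod fs = 34.4 MHz.
34.4 MHz > fs/2 = 22.325 MHz, folds to fs − 34.4 MHz = 10.25 MHz.
144.2 MHz mod fs = 10.25 MHz.
10.25 MHz ≤ fs/2 = 22.325 MHz, appears at 10.25 MHz.
164.85 MHz mod fs = 30.9 MHz.
30.9 MHz > fs/2 = 22.325 MHz, folds to fs − 30.9 MHz = 13.75 MHz.
41.1 MHz > fs/2 = 22.325 MHz, folds to fs − 41.1 MHz = 3.55 MHz.
151.15 MHz mod fs = 17.2 MHz.
17.2 MHz ≤ fs/2 = 22.325 MHz, appears at 17.2 MHz.
123.7 MHz and 144.2 MHz both map to 10.25 MHz.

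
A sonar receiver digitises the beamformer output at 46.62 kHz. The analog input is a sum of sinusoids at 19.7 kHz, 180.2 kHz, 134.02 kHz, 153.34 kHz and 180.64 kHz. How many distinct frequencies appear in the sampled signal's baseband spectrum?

4

fs/2 = 23.31 kHz.
19.7 kHz ≤ fs/2 = 23.31 kHz, passes unchanged.
180.2 kHz mod fs = 40.34 kHz.
40.34 kHz > fs/2 = 23.31 kHz, folds to fs − 40.34 kHz = 6.28 kHz.
134.02 kHz mod fs = 40.78 kHz.
40.78 kHz > fs/2 = 23.31 kHz, folds to fs − 40.78 kHz = 5.84 kHz.
153.34 kHz mod fs = 13.48 kHz.
13.48 kHz ≤ fs/2 = 23.31 kHz, appears at 13.48 kHz.
180.64 kHz mod fs = 40.78 kHz.
40.78 kHz > fs/2 = 23.31 kHz, folds to fs − 40.78 kHz = 5.84 kHz.
Distinct values: {5.84 kHz, 6.28 kHz, 13.48 kHz, 19.7 kHz} → 4.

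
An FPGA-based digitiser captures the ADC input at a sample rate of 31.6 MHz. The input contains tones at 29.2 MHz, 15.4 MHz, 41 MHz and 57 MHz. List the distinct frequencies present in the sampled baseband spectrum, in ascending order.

fs/2 = 15.8 MHz.
29.2 MHz > fs/2 = 15.8 MHz, folds to fs − 29.2 MHz = 2.4 MHz.
15.4 MHz ≤ fs/2 = 15.8 MHz, passes unchanged.
41 MHz mod fs = 9.4 MHz.
9.4 MHz ≤ fs/2 = 15.8 MHz, appears at 9.4 MHz.
57 MHz mod fs = 25.4 MHz.
25.4 MHz > fs/2 = 15.8 MHz, folds to fs − 25.4 MHz = 6.2 MHz.
Distinct values: {2.4 MHz, 6.2 MHz, 9.4 MHz, 15.4 MHz}.

2.4 MHz, 6.2 MHz, 9.4 MHz, 15.4 MHz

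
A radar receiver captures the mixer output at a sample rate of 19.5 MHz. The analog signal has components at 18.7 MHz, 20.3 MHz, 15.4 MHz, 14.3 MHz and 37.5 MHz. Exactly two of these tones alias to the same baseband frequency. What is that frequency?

0.8 MHz

fs/2 = 9.75 MHz.
18.7 MHz > fs/2 = 9.75 MHz, folds to fs − 18.7 MHz = 0.8 MHz.
20.3 MHz mod fs = 0.8 MHz.
0.8 MHz ≤ fs/2 = 9.75 MHz, appears at 0.8 MHz.
15.4 MHz > fs/2 = 9.75 MHz, folds to fs − 15.4 MHz = 4.1 MHz.
14.3 MHz > fs/2 = 9.75 MHz, folds to fs − 14.3 MHz = 5.2 MHz.
37.5 MHz mod fs = 18 MHz.
18 MHz > fs/2 = 9.75 MHz, folds to fs − 18 MHz = 1.5 MHz.
18.7 MHz and 20.3 MHz both map to 0.8 MHz.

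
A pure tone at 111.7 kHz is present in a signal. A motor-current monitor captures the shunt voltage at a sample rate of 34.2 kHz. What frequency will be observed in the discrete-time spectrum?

9.1 kHz

111.7 kHz mod fs = 9.1 kHz.
9.1 kHz ≤ fs/2 = 17.1 kHz, appears at 9.1 kHz.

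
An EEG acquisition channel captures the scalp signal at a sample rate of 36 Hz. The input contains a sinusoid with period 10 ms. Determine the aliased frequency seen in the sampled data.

8 Hz

T = 10 ms → f = 1/T = 100 Hz.
100 Hz mod fs = 28 Hz.
28 Hz > fs/2 = 18 Hz, folds to fs − 28 Hz = 8 Hz.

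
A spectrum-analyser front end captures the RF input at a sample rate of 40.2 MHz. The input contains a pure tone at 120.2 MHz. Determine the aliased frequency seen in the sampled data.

0.4 MHz

120.2 MHz mod fs = 39.8 MHz.
39.8 MHz > fs/2 = 20.1 MHz, folds to fs − 39.8 MHz = 0.4 MHz.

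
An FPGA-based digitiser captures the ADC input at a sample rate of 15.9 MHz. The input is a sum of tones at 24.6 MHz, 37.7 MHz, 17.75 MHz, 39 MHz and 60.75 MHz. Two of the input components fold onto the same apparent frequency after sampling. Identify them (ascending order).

fs/2 = 7.95 MHz.
24.6 MHz mod fs = 8.7 MHz.
8.7 MHz > fs/2 = 7.95 MHz, folds to fs − 8.7 MHz = 7.2 MHz.
37.7 MHz mod fs = 5.9 MHz.
5.9 MHz ≤ fs/2 = 7.95 MHz, appears at 5.9 MHz.
17.75 MHz mod fs = 1.85 MHz.
1.85 MHz ≤ fs/2 = 7.95 MHz, appears at 1.85 MHz.
39 MHz mod fs = 7.2 MHz.
7.2 MHz ≤ fs/2 = 7.95 MHz, appears at 7.2 MHz.
60.75 MHz mod fs = 13.05 MHz.
13.05 MHz > fs/2 = 7.95 MHz, folds to fs − 13.05 MHz = 2.85 MHz.
24.6 MHz and 39 MHz both map to 7.2 MHz.

24.6 MHz, 39 MHz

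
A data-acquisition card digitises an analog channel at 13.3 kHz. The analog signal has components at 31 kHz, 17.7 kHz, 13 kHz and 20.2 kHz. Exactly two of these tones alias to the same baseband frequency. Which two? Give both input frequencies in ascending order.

17.7 kHz, 31 kHz

fs/2 = 6.65 kHz.
31 kHz mod fs = 4.4 kHz.
4.4 kHz ≤ fs/2 = 6.65 kHz, appears at 4.4 kHz.
17.7 kHz mod fs = 4.4 kHz.
4.4 kHz ≤ fs/2 = 6.65 kHz, appears at 4.4 kHz.
13 kHz > fs/2 = 6.65 kHz, folds to fs − 13 kHz = 0.3 kHz.
20.2 kHz mod fs = 6.9 kHz.
6.9 kHz > fs/2 = 6.65 kHz, folds to fs − 6.9 kHz = 6.4 kHz.
17.7 kHz and 31 kHz both map to 4.4 kHz.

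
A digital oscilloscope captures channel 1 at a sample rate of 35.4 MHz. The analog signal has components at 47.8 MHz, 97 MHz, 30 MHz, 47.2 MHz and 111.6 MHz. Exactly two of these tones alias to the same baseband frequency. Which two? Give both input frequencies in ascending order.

30 MHz, 111.6 MHz

fs/2 = 17.7 MHz.
47.8 MHz mod fs = 12.4 MHz.
12.4 MHz ≤ fs/2 = 17.7 MHz, appears at 12.4 MHz.
97 MHz mod fs = 26.2 MHz.
26.2 MHz > fs/2 = 17.7 MHz, folds to fs − 26.2 MHz = 9.2 MHz.
30 MHz > fs/2 = 17.7 MHz, folds to fs − 30 MHz = 5.4 MHz.
47.2 MHz mod fs = 11.8 MHz.
11.8 MHz ≤ fs/2 = 17.7 MHz, appears at 11.8 MHz.
111.6 MHz mod fs = 5.4 MHz.
5.4 MHz ≤ fs/2 = 17.7 MHz, appears at 5.4 MHz.
30 MHz and 111.6 MHz both map to 5.4 MHz.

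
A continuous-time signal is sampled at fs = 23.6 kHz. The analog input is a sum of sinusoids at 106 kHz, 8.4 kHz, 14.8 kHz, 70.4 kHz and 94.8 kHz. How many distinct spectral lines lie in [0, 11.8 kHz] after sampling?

fs/2 = 11.8 kHz.
106 kHz mod fs = 11.6 kHz.
11.6 kHz ≤ fs/2 = 11.8 kHz, appears at 11.6 kHz.
8.4 kHz ≤ fs/2 = 11.8 kHz, passes unchanged.
14.8 kHz > fs/2 = 11.8 kHz, folds to fs − 14.8 kHz = 8.8 kHz.
70.4 kHz mod fs = 23.2 kHz.
23.2 kHz > fs/2 = 11.8 kHz, folds to fs − 23.2 kHz = 0.4 kHz.
94.8 kHz mod fs = 0.4 kHz.
0.4 kHz ≤ fs/2 = 11.8 kHz, appears at 0.4 kHz.
Distinct values: {0.4 kHz, 8.4 kHz, 8.8 kHz, 11.6 kHz} → 4.

4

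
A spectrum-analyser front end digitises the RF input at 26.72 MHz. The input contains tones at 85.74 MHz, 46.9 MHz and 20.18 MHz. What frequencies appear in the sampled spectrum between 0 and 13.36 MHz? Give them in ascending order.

5.58 MHz, 6.54 MHz

fs/2 = 13.36 MHz.
85.74 MHz mod fs = 5.58 MHz.
5.58 MHz ≤ fs/2 = 13.36 MHz, appears at 5.58 MHz.
46.9 MHz mod fs = 20.18 MHz.
20.18 MHz > fs/2 = 13.36 MHz, folds to fs − 20.18 MHz = 6.54 MHz.
20.18 MHz > fs/2 = 13.36 MHz, folds to fs − 20.18 MHz = 6.54 MHz.
Distinct values: {5.58 MHz, 6.54 MHz}.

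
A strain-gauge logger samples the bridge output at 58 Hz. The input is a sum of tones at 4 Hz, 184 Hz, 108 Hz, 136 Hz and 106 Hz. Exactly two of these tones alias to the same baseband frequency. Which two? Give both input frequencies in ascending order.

106 Hz, 184 Hz

fs/2 = 29 Hz.
4 Hz ≤ fs/2 = 29 Hz, passes unchanged.
184 Hz mod fs = 10 Hz.
10 Hz ≤ fs/2 = 29 Hz, appears at 10 Hz.
108 Hz mod fs = 50 Hz.
50 Hz > fs/2 = 29 Hz, folds to fs − 50 Hz = 8 Hz.
136 Hz mod fs = 20 Hz.
20 Hz ≤ fs/2 = 29 Hz, appears at 20 Hz.
106 Hz mod fs = 48 Hz.
48 Hz > fs/2 = 29 Hz, folds to fs − 48 Hz = 10 Hz.
106 Hz and 184 Hz both map to 10 Hz.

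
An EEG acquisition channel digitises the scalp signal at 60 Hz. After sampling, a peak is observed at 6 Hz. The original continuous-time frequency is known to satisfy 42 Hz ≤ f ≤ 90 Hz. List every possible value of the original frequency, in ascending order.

54 Hz, 66 Hz

Frequencies that alias to 6 Hz are k·fs ± 6 Hz for integer k ≥ 0.
k=0: 6 Hz.
k=1: 54 Hz, 66 Hz.
k=2: 114 Hz, 126 Hz.
Within [42 Hz, 90 Hz]: 54 Hz, 66 Hz.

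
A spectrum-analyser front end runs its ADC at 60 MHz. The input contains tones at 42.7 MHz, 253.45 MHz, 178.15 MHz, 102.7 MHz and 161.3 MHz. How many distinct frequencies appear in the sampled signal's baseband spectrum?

fs/2 = 30 MHz.
42.7 MHz > fs/2 = 30 MHz, folds to fs − 42.7 MHz = 17.3 MHz.
253.45 MHz mod fs = 13.45 MHz.
13.45 MHz ≤ fs/2 = 30 MHz, appears at 13.45 MHz.
178.15 MHz mod fs = 58.15 MHz.
58.15 MHz > fs/2 = 30 MHz, folds to fs − 58.15 MHz = 1.85 MHz.
102.7 MHz mod fs = 42.7 MHz.
42.7 MHz > fs/2 = 30 MHz, folds to fs − 42.7 MHz = 17.3 MHz.
161.3 MHz mod fs = 41.3 MHz.
41.3 MHz > fs/2 = 30 MHz, folds to fs − 41.3 MHz = 18.7 MHz.
Distinct values: {1.85 MHz, 13.45 MHz, 17.3 MHz, 18.7 MHz} → 4.

4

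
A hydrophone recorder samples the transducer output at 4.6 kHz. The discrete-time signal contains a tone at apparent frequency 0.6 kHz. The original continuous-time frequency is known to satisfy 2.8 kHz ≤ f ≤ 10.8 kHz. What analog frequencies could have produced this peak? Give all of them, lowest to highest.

4 kHz, 5.2 kHz, 8.6 kHz, 9.8 kHz

Frequencies that alias to 0.6 kHz are k·fs ± 0.6 kHz for integer k ≥ 0.
k=0: 0.6 kHz.
k=1: 4 kHz, 5.2 kHz.
k=2: 8.6 kHz, 9.8 kHz.
k=3: 13.2 kHz, 14.4 kHz.
Within [2.8 kHz, 10.8 kHz]: 4 kHz, 5.2 kHz, 8.6 kHz, 9.8 kHz.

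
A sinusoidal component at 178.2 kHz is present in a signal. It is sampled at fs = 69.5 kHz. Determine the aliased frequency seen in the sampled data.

30.3 kHz

178.2 kHz mod fs = 39.2 kHz.
39.2 kHz > fs/2 = 34.75 kHz, folds to fs − 39.2 kHz = 30.3 kHz.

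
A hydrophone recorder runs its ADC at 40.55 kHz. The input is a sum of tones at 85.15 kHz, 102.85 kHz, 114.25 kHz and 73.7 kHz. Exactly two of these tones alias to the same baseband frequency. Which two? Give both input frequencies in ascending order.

73.7 kHz, 114.25 kHz

fs/2 = 20.275 kHz.
85.15 kHz mod fs = 4.05 kHz.
4.05 kHz ≤ fs/2 = 20.275 kHz, appears at 4.05 kHz.
102.85 kHz mod fs = 21.75 kHz.
21.75 kHz > fs/2 = 20.275 kHz, folds to fs − 21.75 kHz = 18.8 kHz.
114.25 kHz mod fs = 33.15 kHz.
33.15 kHz > fs/2 = 20.275 kHz, folds to fs − 33.15 kHz = 7.4 kHz.
73.7 kHz mod fs = 33.15 kHz.
33.15 kHz > fs/2 = 20.275 kHz, folds to fs − 33.15 kHz = 7.4 kHz.
73.7 kHz and 114.25 kHz both map to 7.4 kHz.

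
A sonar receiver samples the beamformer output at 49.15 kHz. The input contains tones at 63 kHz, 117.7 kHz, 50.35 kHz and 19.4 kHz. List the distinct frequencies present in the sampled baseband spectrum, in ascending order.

1.2 kHz, 13.85 kHz, 19.4 kHz

fs/2 = 24.575 kHz.
63 kHz mod fs = 13.85 kHz.
13.85 kHz ≤ fs/2 = 24.575 kHz, appears at 13.85 kHz.
117.7 kHz mod fs = 19.4 kHz.
19.4 kHz ≤ fs/2 = 24.575 kHz, appears at 19.4 kHz.
50.35 kHz mod fs = 1.2 kHz.
1.2 kHz ≤ fs/2 = 24.575 kHz, appears at 1.2 kHz.
19.4 kHz ≤ fs/2 = 24.575 kHz, passes unchanged.
Distinct values: {1.2 kHz, 13.85 kHz, 19.4 kHz}.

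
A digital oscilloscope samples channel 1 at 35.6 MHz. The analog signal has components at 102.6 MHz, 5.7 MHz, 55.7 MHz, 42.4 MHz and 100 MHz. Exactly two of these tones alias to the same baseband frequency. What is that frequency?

fs/2 = 17.8 MHz.
102.6 MHz mod fs = 31.4 MHz.
31.4 MHz > fs/2 = 17.8 MHz, folds to fs − 31.4 MHz = 4.2 MHz.
5.7 MHz ≤ fs/2 = 17.8 MHz, passes unchanged.
55.7 MHz mod fs = 20.1 MHz.
20.1 MHz > fs/2 = 17.8 MHz, folds to fs − 20.1 MHz = 15.5 MHz.
42.4 MHz mod fs = 6.8 MHz.
6.8 MHz ≤ fs/2 = 17.8 MHz, appears at 6.8 MHz.
100 MHz mod fs = 28.8 MHz.
28.8 MHz > fs/2 = 17.8 MHz, folds to fs − 28.8 MHz = 6.8 MHz.
42.4 MHz and 100 MHz both map to 6.8 MHz.

6.8 MHz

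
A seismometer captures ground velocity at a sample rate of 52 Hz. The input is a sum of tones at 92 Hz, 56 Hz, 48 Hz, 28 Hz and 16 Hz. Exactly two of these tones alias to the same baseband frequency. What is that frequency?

4 Hz

fs/2 = 26 Hz.
92 Hz mod fs = 40 Hz.
40 Hz > fs/2 = 26 Hz, folds to fs − 40 Hz = 12 Hz.
56 Hz mod fs = 4 Hz.
4 Hz ≤ fs/2 = 26 Hz, appears at 4 Hz.
48 Hz > fs/2 = 26 Hz, folds to fs − 48 Hz = 4 Hz.
28 Hz > fs/2 = 26 Hz, folds to fs − 28 Hz = 24 Hz.
16 Hz ≤ fs/2 = 26 Hz, passes unchanged.
48 Hz and 56 Hz both map to 4 Hz.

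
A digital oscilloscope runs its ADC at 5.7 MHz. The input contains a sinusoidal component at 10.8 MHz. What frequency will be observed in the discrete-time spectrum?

0.6 MHz

10.8 MHz mod fs = 5.1 MHz.
5.1 MHz > fs/2 = 2.85 MHz, folds to fs − 5.1 MHz = 0.6 MHz.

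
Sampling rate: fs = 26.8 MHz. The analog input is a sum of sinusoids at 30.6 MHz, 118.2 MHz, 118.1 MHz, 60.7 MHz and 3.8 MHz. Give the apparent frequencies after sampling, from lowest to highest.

fs/2 = 13.4 MHz.
30.6 MHz mod fs = 3.8 MHz.
3.8 MHz ≤ fs/2 = 13.4 MHz, appears at 3.8 MHz.
118.2 MHz mod fs = 11 MHz.
11 MHz ≤ fs/2 = 13.4 MHz, appears at 11 MHz.
118.1 MHz mod fs = 10.9 MHz.
10.9 MHz ≤ fs/2 = 13.4 MHz, appears at 10.9 MHz.
60.7 MHz mod fs = 7.1 MHz.
7.1 MHz ≤ fs/2 = 13.4 MHz, appears at 7.1 MHz.
3.8 MHz ≤ fs/2 = 13.4 MHz, passes unchanged.
Distinct values: {3.8 MHz, 7.1 MHz, 10.9 MHz, 11 MHz}.

3.8 MHz, 7.1 MHz, 10.9 MHz, 11 MHz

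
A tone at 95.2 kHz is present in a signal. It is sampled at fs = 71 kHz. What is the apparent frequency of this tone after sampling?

95.2 kHz mod fs = 24.2 kHz.
24.2 kHz ≤ fs/2 = 35.5 kHz, appears at 24.2 kHz.

24.2 kHz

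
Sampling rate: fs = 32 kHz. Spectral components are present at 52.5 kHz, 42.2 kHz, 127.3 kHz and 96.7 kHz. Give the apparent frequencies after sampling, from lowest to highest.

0.7 kHz, 10.2 kHz, 11.5 kHz

fs/2 = 16 kHz.
52.5 kHz mod fs = 20.5 kHz.
20.5 kHz > fs/2 = 16 kHz, folds to fs − 20.5 kHz = 11.5 kHz.
42.2 kHz mod fs = 10.2 kHz.
10.2 kHz ≤ fs/2 = 16 kHz, appears at 10.2 kHz.
127.3 kHz mod fs = 31.3 kHz.
31.3 kHz > fs/2 = 16 kHz, folds to fs − 31.3 kHz = 0.7 kHz.
96.7 kHz mod fs = 0.7 kHz.
0.7 kHz ≤ fs/2 = 16 kHz, appears at 0.7 kHz.
Distinct values: {0.7 kHz, 10.2 kHz, 11.5 kHz}.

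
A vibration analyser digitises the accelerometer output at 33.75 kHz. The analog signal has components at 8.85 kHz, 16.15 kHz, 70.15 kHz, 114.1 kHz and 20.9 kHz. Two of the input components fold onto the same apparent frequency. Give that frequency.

fs/2 = 16.875 kHz.
8.85 kHz ≤ fs/2 = 16.875 kHz, passes unchanged.
16.15 kHz ≤ fs/2 = 16.875 kHz, passes unchanged.
70.15 kHz mod fs = 2.65 kHz.
2.65 kHz ≤ fs/2 = 16.875 kHz, appears at 2.65 kHz.
114.1 kHz mod fs = 12.85 kHz.
12.85 kHz ≤ fs/2 = 16.875 kHz, appears at 12.85 kHz.
20.9 kHz > fs/2 = 16.875 kHz, folds to fs − 20.9 kHz = 12.85 kHz.
20.9 kHz and 114.1 kHz both map to 12.85 kHz.

12.85 kHz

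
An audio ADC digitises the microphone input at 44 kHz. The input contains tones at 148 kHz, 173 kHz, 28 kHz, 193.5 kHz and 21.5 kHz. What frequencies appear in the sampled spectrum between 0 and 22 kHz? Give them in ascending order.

fs/2 = 22 kHz.
148 kHz mod fs = 16 kHz.
16 kHz ≤ fs/2 = 22 kHz, appears at 16 kHz.
173 kHz mod fs = 41 kHz.
41 kHz > fs/2 = 22 kHz, folds to fs − 41 kHz = 3 kHz.
28 kHz > fs/2 = 22 kHz, folds to fs − 28 kHz = 16 kHz.
193.5 kHz mod fs = 17.5 kHz.
17.5 kHz ≤ fs/2 = 22 kHz, appears at 17.5 kHz.
21.5 kHz ≤ fs/2 = 22 kHz, passes unchanged.
Distinct values: {3 kHz, 16 kHz, 17.5 kHz, 21.5 kHz}.

3 kHz, 16 kHz, 17.5 kHz, 21.5 kHz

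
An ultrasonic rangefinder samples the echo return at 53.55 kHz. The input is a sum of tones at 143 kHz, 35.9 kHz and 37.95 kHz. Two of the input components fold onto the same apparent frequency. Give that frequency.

fs/2 = 26.775 kHz.
143 kHz mod fs = 35.9 kHz.
35.9 kHz > fs/2 = 26.775 kHz, folds to fs − 35.9 kHz = 17.65 kHz.
35.9 kHz > fs/2 = 26.775 kHz, folds to fs − 35.9 kHz = 17.65 kHz.
37.95 kHz > fs/2 = 26.775 kHz, folds to fs − 37.95 kHz = 15.6 kHz.
35.9 kHz and 143 kHz both map to 17.65 kHz.

17.65 kHz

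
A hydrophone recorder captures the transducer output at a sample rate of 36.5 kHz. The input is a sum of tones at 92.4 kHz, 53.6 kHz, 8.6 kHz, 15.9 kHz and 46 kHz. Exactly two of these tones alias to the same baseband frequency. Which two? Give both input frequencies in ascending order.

53.6 kHz, 92.4 kHz

fs/2 = 18.25 kHz.
92.4 kHz mod fs = 19.4 kHz.
19.4 kHz > fs/2 = 18.25 kHz, folds to fs − 19.4 kHz = 17.1 kHz.
53.6 kHz mod fs = 17.1 kHz.
17.1 kHz ≤ fs/2 = 18.25 kHz, appears at 17.1 kHz.
8.6 kHz ≤ fs/2 = 18.25 kHz, passes unchanged.
15.9 kHz ≤ fs/2 = 18.25 kHz, passes unchanged.
46 kHz mod fs = 9.5 kHz.
9.5 kHz ≤ fs/2 = 18.25 kHz, appears at 9.5 kHz.
53.6 kHz and 92.4 kHz both map to 17.1 kHz.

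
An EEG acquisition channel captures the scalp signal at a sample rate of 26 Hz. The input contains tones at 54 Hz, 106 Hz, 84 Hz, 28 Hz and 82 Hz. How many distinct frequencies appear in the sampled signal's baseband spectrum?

3

fs/2 = 13 Hz.
54 Hz mod fs = 2 Hz.
2 Hz ≤ fs/2 = 13 Hz, appears at 2 Hz.
106 Hz mod fs = 2 Hz.
2 Hz ≤ fs/2 = 13 Hz, appears at 2 Hz.
84 Hz mod fs = 6 Hz.
6 Hz ≤ fs/2 = 13 Hz, appears at 6 Hz.
28 Hz mod fs = 2 Hz.
2 Hz ≤ fs/2 = 13 Hz, appears at 2 Hz.
82 Hz mod fs = 4 Hz.
4 Hz ≤ fs/2 = 13 Hz, appears at 4 Hz.
Distinct values: {2 Hz, 4 Hz, 6 Hz} → 3.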